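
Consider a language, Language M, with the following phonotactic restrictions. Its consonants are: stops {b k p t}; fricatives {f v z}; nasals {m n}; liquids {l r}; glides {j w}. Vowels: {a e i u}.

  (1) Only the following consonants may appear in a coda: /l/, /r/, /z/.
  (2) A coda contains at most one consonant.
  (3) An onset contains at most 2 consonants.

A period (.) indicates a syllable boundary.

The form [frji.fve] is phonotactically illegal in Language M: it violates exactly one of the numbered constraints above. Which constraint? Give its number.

[frji.fve]: syllable 1 onset /frj/ has 3 consonants (> 2).
This is a violation of constraint 3: "An onset contains at most 2 consonants."
The remaining constraints (1, 2) are satisfied.

3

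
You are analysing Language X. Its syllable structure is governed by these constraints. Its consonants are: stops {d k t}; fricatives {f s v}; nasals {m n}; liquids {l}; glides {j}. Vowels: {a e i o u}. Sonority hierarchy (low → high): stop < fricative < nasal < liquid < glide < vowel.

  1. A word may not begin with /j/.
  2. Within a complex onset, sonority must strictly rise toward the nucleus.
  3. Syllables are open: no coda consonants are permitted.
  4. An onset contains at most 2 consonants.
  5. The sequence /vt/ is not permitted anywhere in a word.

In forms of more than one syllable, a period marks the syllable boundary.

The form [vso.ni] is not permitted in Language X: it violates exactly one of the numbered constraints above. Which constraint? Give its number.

2

[vso.ni]: syllable 1 onset /vs/: /v/ (fricative, 2) → /s/ (fricative, 2) does not rise.
This is a violation of constraint 2: "Within a complex onset, sonority must strictly rise toward the nucleus."
The remaining constraints (1, 3, 4, 5) are satisfied.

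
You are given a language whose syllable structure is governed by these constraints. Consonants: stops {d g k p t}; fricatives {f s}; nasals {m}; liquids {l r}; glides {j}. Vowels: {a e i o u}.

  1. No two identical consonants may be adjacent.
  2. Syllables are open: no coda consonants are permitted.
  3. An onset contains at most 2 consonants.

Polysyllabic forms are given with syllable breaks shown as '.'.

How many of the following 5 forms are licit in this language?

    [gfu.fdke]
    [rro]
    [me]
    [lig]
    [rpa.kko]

[gfu.fdke] — violates constraint 3: syllable 2 onset /fdk/ has 3 consonants (> 2) → illicit
[rro] — violates constraint 1: adjacent identical consonants /rr/ → illicit
[me] — σ1 onset /m/, coda /∅/ ok → licit
[lig] — violates constraint 2: syllable 1 coda /g/ has 1 consonant (> 0) → illicit
[rpa.kko] — violates constraint 1: adjacent identical consonants /kk/ → illicit
Licit: [me] → 1.

1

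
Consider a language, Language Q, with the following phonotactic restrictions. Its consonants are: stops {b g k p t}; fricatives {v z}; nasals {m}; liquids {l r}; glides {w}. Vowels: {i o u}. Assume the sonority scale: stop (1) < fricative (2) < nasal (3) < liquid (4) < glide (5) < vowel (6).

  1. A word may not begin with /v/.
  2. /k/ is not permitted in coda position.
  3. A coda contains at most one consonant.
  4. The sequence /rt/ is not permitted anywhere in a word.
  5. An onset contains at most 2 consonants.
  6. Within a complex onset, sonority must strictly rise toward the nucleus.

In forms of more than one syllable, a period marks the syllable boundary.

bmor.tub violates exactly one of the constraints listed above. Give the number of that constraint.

bmor.tub: contains banned sequence /rt/.
This is a violation of constraint 4: "The sequence /rt/ is not permitted anywhere in a word."
The remaining constraints (1, 2, 3, 5, 6) are satisfied.

4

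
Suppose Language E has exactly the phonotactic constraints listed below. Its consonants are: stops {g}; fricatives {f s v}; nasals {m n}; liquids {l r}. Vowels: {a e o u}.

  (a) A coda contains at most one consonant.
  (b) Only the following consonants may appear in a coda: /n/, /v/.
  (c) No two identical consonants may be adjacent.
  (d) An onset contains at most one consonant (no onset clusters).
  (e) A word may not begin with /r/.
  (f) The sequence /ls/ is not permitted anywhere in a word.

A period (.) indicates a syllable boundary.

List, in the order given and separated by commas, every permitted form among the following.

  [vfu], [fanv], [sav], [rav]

[vfu] — violates constraint (d): syllable 1 onset /vf/ has 2 consonants (> 1) → not permitted
[fanv] — violates constraint (a): syllable 1 coda /nv/ has 2 consonants (> 1) → not permitted
[sav] — σ1 onset /s/, coda /v/ ok → permitted
[rav] — violates constraint (e): word begins with /r/ → not permitted

[sav]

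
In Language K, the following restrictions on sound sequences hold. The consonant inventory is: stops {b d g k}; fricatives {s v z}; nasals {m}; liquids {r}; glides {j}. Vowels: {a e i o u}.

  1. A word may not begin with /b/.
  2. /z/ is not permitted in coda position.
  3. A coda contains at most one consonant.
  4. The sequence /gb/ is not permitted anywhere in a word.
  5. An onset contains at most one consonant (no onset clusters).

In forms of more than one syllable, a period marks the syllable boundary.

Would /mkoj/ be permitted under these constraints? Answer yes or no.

no

/mkoj/ — violates constraint 5: syllable 1 onset /mk/ has 2 consonants (> 1) → not permitted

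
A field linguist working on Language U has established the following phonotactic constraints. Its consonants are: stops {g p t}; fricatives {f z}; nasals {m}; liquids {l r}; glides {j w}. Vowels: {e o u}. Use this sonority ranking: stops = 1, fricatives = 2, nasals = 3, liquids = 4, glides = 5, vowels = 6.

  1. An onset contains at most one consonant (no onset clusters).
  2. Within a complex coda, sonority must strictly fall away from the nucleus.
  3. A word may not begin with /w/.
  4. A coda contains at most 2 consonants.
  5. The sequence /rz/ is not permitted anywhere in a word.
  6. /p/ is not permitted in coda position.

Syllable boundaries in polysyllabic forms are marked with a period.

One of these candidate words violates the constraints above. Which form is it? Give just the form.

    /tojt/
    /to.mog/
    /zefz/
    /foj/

/tojt/ — σ1 onset /t/, coda /jt/ (5→1 falls) ok → permitted
/to.mog/ — σ1 onset /t/, coda /∅/ ok; σ2 onset /m/, coda /g/ ok → permitted
/zefz/ — violates constraint 2: syllable 1 coda /fz/: /f/ (fricative, 2) → /z/ (fricative, 2) does not fall → not permitted
/foj/ — σ1 onset /f/, coda /j/ ok → permitted

/zefz/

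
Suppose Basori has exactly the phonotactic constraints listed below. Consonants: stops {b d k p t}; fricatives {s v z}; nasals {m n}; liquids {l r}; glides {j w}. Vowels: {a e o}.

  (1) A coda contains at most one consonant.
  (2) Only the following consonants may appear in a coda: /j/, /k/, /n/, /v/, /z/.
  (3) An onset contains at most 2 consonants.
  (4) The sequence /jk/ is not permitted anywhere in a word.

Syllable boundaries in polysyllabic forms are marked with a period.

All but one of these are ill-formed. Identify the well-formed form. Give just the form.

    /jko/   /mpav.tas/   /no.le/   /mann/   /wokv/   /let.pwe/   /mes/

/jko/ — violates constraint 4: contains banned sequence /jk/ → ill-formed
/mpav.tas/ — violates constraint 2: syllable 2 coda contains /s/, which is not a licensed coda consonant → ill-formed
/no.le/ — σ1 onset /n/, coda /∅/ ok; σ2 onset /l/, coda /∅/ ok → well-formed
/mann/ — violates constraint 1: syllable 1 coda /nn/ has 2 consonants (> 1) → ill-formed
/wokv/ — violates constraint 1: syllable 1 coda /kv/ has 2 consonants (> 1) → ill-formed
/let.pwe/ — violates constraint 2: syllable 1 coda contains /t/, which is not a licensed coda consonant → ill-formed
/mes/ — violates constraint 2: syllable 1 coda contains /s/, which is not a licensed coda consonant → ill-formed

/no.le/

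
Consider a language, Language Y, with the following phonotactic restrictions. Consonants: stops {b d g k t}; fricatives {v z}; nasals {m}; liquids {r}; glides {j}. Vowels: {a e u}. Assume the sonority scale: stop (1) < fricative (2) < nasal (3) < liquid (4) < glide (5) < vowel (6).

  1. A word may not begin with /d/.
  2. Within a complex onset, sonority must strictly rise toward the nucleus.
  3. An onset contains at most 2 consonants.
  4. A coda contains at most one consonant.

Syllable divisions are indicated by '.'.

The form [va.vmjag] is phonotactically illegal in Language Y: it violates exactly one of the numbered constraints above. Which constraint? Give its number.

[va.vmjag]: syllable 2 onset /vmj/ has 3 consonants (> 2).
This is a violation of constraint 3: "An onset contains at most 2 consonants."
The remaining constraints (1, 2, 4) are satisfied.

3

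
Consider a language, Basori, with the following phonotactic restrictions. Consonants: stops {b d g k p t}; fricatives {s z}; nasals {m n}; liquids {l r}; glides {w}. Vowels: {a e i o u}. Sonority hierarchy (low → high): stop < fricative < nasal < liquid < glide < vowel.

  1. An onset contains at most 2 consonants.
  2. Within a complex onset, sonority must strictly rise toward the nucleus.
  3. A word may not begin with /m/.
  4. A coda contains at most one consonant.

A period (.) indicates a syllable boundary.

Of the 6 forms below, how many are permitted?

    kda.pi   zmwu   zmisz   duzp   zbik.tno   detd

0

kda.pi — violates constraint 2: syllable 1 onset /kd/: /k/ (stop, 1) → /d/ (stop, 1) does not rise → not permitted
zmwu — violates constraint 1: syllable 1 onset /zmw/ has 3 consonants (> 2) → not permitted
zmisz — violates constraint 4: syllable 1 coda /sz/ has 2 consonants (> 1) → not permitted
duzp — violates constraint 4: syllable 1 coda /zp/ has 2 consonants (> 1) → not permitted
zbik.tno — violates constraint 2: syllable 1 onset /zb/: /z/ (fricative, 2) → /b/ (stop, 1) does not rise → not permitted
detd — violates constraint 4: syllable 1 coda /td/ has 2 consonants (> 1) → not permitted
No form is permitted → 0.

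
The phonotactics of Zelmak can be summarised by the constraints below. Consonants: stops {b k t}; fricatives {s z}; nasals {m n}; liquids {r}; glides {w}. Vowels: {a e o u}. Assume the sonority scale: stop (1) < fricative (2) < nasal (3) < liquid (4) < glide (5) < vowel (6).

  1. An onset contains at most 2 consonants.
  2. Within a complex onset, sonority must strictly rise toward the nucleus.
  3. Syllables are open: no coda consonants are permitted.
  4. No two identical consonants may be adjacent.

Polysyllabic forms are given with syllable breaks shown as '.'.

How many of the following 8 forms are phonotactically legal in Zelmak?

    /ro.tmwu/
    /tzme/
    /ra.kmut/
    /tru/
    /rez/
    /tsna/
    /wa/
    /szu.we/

/ro.tmwu/ — violates constraint 1: syllable 2 onset /tmw/ has 3 consonants (> 2) → phonotactically illegal
/tzme/ — violates constraint 1: syllable 1 onset /tzm/ has 3 consonants (> 2) → phonotactically illegal
/ra.kmut/ — violates constraint 3: syllable 2 coda /t/ has 1 consonant (> 0) → phonotactically illegal
/tru/ — σ1 onset /tr/ (1→4 rises), coda /∅/ ok → phonotactically legal
/rez/ — violates constraint 3: syllable 1 coda /z/ has 1 consonant (> 0) → phonotactically illegal
/tsna/ — violates constraint 1: syllable 1 onset /tsn/ has 3 consonants (> 2) → phonotactically illegal
/wa/ — σ1 onset /w/, coda /∅/ ok → phonotactically legal
/szu.we/ — violates constraint 2: syllable 1 onset /sz/: /s/ (fricative, 2) → /z/ (fricative, 2) does not rise → phonotactically illegal
Phonotactically legal: /tru/, /wa/ → 2.

2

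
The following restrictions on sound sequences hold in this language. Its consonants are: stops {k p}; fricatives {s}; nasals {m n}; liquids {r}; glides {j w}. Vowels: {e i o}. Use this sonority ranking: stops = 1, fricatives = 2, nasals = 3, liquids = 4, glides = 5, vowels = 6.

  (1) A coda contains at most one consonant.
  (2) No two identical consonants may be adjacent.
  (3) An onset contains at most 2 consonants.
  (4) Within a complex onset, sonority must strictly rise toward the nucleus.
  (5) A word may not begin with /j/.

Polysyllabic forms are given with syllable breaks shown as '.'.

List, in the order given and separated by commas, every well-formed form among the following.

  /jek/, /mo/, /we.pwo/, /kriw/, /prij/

/mo/, /we.pwo/, /kriw/, /prij/

/jek/ — violates constraint 5: word begins with /j/ → ill-formed
/mo/ — σ1 onset /m/, coda /∅/ ok → well-formed
/we.pwo/ — σ1 onset /w/, coda /∅/ ok; σ2 onset /pw/ (1→5 rises), coda /∅/ ok → well-formed
/kriw/ — σ1 onset /kr/ (1→4 rises), coda /w/ ok → well-formed
/prij/ — σ1 onset /pr/ (1→4 rises), coda /j/ ok → well-formed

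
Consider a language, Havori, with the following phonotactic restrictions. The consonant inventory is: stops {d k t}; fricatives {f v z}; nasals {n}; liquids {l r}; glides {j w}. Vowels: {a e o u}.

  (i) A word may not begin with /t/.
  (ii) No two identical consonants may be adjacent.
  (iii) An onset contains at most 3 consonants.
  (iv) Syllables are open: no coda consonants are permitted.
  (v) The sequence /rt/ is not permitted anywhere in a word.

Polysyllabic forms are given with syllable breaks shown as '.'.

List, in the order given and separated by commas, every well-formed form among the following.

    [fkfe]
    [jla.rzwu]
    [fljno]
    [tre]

[fkfe] — σ1 onset /fkf/ (3C), coda /∅/ ok → well-formed
[jla.rzwu] — σ1 onset /jl/ (2C), coda /∅/ ok; σ2 onset /rzw/ (3C), coda /∅/ ok → well-formed
[fljno] — violates constraint (iii): syllable 1 onset /fljn/ has 4 consonants (> 3) → ill-formed
[tre] — violates constraint (i): word begins with /t/ → ill-formed

[fkfe], [jla.rzwu]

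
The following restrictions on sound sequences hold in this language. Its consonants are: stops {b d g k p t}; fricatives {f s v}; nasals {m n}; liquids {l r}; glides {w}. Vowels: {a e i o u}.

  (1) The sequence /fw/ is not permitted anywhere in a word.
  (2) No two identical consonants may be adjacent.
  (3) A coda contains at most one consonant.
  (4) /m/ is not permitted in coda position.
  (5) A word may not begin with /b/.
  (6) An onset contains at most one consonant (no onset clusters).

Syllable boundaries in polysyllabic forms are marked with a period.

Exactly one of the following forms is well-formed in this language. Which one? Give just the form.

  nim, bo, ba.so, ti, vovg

nim — violates constraint 4: syllable 1 coda contains /m/ → ill-formed
bo — violates constraint 5: word begins with /b/ → ill-formed
ba.so — violates constraint 5: word begins with /b/ → ill-formed
ti — σ1 onset /t/, coda /∅/ ok → well-formed
vovg — violates constraint 3: syllable 1 coda /vg/ has 2 consonants (> 1) → ill-formed

ti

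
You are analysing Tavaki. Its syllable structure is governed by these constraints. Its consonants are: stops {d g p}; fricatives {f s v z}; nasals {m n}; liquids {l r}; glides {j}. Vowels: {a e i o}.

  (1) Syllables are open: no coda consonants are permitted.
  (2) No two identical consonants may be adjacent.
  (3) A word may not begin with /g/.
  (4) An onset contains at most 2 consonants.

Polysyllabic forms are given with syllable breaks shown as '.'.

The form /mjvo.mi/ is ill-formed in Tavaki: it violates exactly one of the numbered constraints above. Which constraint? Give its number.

/mjvo.mi/: syllable 1 onset /mjv/ has 3 consonants (> 2).
This is a violation of constraint 4: "An onset contains at most 2 consonants."
The remaining constraints (1, 2, 3) are satisfied.

4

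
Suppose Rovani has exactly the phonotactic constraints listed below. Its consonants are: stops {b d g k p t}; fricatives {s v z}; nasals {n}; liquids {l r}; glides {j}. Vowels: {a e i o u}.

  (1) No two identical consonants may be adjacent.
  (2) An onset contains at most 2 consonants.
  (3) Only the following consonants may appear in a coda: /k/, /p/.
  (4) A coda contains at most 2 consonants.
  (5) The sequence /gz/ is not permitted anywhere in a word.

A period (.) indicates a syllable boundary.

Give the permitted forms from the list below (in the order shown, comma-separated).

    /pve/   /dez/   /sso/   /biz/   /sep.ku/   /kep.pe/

/pve/ — σ1 onset /pv/ (2C), coda /∅/ ok → permitted
/dez/ — violates constraint 3: syllable 1 coda contains /z/, which is not a licensed coda consonant → not permitted
/sso/ — violates constraint 1: adjacent identical consonants /ss/ → not permitted
/biz/ — violates constraint 3: syllable 1 coda contains /z/, which is not a licensed coda consonant → not permitted
/sep.ku/ — σ1 onset /s/, coda /p/ ok; σ2 onset /k/, coda /∅/ ok → permitted
/kep.pe/ — violates constraint 1: adjacent identical consonants /pp/ → not permitted

/pve/, /sep.ku/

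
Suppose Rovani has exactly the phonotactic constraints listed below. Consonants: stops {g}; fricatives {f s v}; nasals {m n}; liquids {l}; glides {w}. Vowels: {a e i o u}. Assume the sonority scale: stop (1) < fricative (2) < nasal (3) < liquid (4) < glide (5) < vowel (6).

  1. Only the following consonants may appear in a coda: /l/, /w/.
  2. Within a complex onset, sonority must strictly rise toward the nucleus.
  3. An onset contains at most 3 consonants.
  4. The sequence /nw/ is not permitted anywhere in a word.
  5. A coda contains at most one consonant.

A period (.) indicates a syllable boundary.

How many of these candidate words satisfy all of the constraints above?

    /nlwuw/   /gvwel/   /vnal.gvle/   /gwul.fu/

4

/nlwuw/ — σ1 onset /nlw/ (3→4→5 rises), coda /w/ ok → phonotactically legal
/gvwel/ — σ1 onset /gvw/ (1→2→5 rises), coda /l/ ok → phonotactically legal
/vnal.gvle/ — σ1 onset /vn/ (2→3 rises), coda /l/ ok; σ2 onset /gvl/ (1→2→4 rises), coda /∅/ ok → phonotactically legal
/gwul.fu/ — σ1 onset /gw/ (1→5 rises), coda /l/ ok; σ2 onset /f/, coda /∅/ ok → phonotactically legal
Phonotactically legal: /nlwuw/, /gvwel/, /vnal.gvle/, /gwul.fu/ → 4.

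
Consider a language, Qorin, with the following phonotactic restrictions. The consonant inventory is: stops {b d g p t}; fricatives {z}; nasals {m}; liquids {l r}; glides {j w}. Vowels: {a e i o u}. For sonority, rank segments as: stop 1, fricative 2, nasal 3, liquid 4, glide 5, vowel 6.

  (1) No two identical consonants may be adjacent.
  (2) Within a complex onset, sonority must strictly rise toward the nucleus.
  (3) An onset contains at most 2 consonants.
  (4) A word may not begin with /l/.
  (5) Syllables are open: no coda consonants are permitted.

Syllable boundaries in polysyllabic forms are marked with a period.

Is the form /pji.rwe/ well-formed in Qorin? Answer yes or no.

/pji.rwe/ — σ1 onset /pj/ (1→5 rises), coda /∅/ ok; σ2 onset /rw/ (4→5 rises), coda /∅/ ok → well-formed

yes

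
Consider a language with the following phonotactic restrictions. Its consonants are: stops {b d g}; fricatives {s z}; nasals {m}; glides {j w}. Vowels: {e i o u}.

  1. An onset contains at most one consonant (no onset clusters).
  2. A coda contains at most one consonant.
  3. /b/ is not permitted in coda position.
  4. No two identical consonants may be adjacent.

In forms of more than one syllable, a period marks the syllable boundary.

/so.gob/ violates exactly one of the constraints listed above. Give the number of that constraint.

/so.gob/: syllable 2 coda contains /b/.
This is a violation of constraint 3: "/b/ is not permitted in coda position."
The remaining constraints (1, 2, 4) are satisfied.

3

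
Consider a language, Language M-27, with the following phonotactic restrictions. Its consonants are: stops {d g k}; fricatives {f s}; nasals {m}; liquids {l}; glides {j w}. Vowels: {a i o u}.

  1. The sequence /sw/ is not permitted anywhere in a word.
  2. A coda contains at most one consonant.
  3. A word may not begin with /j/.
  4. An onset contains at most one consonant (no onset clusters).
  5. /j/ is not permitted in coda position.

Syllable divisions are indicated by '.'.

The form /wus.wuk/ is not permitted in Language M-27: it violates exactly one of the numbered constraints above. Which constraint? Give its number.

/wus.wuk/: contains banned sequence /sw/.
This is a violation of constraint 1: "The sequence /sw/ is not permitted anywhere in a word."
The remaining constraints (2, 3, 4, 5) are satisfied.

1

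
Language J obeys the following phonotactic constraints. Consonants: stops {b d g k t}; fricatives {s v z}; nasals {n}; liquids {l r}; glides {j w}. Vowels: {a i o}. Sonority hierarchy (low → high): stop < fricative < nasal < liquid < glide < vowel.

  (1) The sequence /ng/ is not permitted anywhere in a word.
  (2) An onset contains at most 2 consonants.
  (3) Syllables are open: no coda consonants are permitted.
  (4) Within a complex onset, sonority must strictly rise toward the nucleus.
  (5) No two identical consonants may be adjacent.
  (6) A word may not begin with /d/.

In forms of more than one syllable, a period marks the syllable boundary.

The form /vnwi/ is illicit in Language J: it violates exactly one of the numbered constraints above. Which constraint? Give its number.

2

/vnwi/: syllable 1 onset /vnw/ has 3 consonants (> 2).
This is a violation of constraint 2: "An onset contains at most 2 consonants."
The remaining constraints (1, 3, 4, 5, 6) are satisfied.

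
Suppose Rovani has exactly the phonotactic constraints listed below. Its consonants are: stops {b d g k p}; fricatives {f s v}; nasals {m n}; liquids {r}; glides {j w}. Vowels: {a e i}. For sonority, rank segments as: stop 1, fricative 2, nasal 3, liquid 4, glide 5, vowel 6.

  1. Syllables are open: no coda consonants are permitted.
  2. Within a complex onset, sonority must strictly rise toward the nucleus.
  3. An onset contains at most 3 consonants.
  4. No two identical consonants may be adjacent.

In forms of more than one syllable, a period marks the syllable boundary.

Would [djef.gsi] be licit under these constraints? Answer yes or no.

[djef.gsi] — violates constraint 1: syllable 1 coda /f/ has 1 consonant (> 0) → illicit

no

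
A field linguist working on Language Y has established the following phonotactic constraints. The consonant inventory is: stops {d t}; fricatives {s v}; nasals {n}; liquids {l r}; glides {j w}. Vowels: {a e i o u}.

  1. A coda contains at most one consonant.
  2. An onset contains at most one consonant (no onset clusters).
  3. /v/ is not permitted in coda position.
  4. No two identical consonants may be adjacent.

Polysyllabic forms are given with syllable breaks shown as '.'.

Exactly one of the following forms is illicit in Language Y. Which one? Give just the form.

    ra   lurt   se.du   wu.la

lurt

ra — σ1 onset /r/, coda /∅/ ok → licit
lurt — violates constraint 1: syllable 1 coda /rt/ has 2 consonants (> 1) → illicit
se.du — σ1 onset /s/, coda /∅/ ok; σ2 onset /d/, coda /∅/ ok → licit
wu.la — σ1 onset /w/, coda /∅/ ok; σ2 onset /l/, coda /∅/ ok → licit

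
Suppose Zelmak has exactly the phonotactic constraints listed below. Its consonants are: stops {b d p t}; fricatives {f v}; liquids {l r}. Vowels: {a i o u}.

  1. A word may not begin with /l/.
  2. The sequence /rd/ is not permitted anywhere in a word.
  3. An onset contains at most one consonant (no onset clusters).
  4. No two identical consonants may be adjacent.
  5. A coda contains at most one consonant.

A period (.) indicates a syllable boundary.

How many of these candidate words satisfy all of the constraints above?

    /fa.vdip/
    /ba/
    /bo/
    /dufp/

2

/fa.vdip/ — violates constraint 3: syllable 2 onset /vd/ has 2 consonants (> 1) → illicit
/ba/ — σ1 onset /b/, coda /∅/ ok → licit
/bo/ — σ1 onset /b/, coda /∅/ ok → licit
/dufp/ — violates constraint 5: syllable 1 coda /fp/ has 2 consonants (> 1) → illicit
Licit: /ba/, /bo/ → 2.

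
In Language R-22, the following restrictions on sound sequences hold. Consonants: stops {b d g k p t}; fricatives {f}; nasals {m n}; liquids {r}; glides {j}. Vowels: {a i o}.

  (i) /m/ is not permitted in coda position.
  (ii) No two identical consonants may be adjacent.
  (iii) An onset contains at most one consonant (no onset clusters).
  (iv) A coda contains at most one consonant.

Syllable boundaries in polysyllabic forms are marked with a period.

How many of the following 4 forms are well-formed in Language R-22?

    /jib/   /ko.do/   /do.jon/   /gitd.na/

/jib/ — σ1 onset /j/, coda /b/ ok → well-formed
/ko.do/ — σ1 onset /k/, coda /∅/ ok; σ2 onset /d/, coda /∅/ ok → well-formed
/do.jon/ — σ1 onset /d/, coda /∅/ ok; σ2 onset /j/, coda /n/ ok → well-formed
/gitd.na/ — violates constraint (iv): syllable 1 coda /td/ has 2 consonants (> 1) → ill-formed
Well-formed: /jib/, /ko.do/, /do.jon/ → 3.

3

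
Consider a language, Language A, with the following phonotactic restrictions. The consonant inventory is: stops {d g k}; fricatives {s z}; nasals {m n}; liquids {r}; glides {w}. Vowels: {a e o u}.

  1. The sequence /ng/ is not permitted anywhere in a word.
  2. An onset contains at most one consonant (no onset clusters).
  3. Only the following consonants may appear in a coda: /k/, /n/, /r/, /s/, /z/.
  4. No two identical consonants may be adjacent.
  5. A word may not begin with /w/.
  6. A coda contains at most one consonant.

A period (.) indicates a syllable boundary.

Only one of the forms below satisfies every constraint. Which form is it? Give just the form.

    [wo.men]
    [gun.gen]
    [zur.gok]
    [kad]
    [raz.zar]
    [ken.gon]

[wo.men] — violates constraint 5: word begins with /w/ → ill-formed
[gun.gen] — violates constraint 1: contains banned sequence /ng/ → ill-formed
[zur.gok] — σ1 onset /z/, coda /r/ ok; σ2 onset /g/, coda /k/ ok → well-formed
[kad] — violates constraint 3: syllable 1 coda contains /d/, which is not a licensed coda consonant → ill-formed
[raz.zar] — violates constraint 4: adjacent identical consonants /zz/ → ill-formed
[ken.gon] — violates constraint 1: contains banned sequence /ng/ → ill-formed

[zur.gok]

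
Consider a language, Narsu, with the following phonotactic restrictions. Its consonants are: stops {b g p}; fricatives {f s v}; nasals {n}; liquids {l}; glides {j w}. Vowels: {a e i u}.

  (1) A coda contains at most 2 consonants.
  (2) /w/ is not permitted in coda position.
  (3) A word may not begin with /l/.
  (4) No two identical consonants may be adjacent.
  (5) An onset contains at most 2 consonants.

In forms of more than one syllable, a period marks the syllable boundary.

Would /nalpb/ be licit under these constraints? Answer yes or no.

/nalpb/ — violates constraint 1: syllable 1 coda /lpb/ has 3 consonants (> 2) → illicit

no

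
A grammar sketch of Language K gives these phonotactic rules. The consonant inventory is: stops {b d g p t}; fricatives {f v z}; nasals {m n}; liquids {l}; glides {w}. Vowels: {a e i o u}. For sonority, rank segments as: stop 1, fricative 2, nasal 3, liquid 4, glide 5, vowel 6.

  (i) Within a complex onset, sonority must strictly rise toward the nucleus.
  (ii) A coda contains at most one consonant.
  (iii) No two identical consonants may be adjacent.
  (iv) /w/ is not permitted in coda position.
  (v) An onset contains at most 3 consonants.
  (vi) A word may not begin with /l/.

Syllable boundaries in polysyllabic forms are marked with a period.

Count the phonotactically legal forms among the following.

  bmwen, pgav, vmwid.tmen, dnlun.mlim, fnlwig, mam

4

bmwen — σ1 onset /bmw/ (1→3→5 rises), coda /n/ ok → phonotactically legal
pgav — violates constraint (i): syllable 1 onset /pg/: /p/ (stop, 1) → /g/ (stop, 1) does not rise → phonotactically illegal
vmwid.tmen — σ1 onset /vmw/ (2→3→5 rises), coda /d/ ok; σ2 onset /tm/ (1→3 rises), coda /n/ ok → phonotactically legal
dnlun.mlim — σ1 onset /dnl/ (1→3→4 rises), coda /n/ ok; σ2 onset /ml/ (3→4 rises), coda /m/ ok → phonotactically legal
fnlwig — violates constraint (v): syllable 1 onset /fnlw/ has 4 consonants (> 3) → phonotactically illegal
mam — σ1 onset /m/, coda /m/ ok → phonotactically legal
Phonotactically legal: bmwen, vmwid.tmen, dnlun.mlim, mam → 4.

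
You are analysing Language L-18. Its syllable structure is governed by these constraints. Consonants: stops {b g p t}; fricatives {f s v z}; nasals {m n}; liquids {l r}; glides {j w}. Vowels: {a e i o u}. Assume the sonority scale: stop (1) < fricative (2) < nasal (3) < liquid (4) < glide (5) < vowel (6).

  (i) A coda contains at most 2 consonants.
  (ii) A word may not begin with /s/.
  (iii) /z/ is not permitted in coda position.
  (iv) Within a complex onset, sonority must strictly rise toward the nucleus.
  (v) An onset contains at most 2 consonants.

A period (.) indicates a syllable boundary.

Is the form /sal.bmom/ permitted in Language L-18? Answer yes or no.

/sal.bmom/ — violates constraint (ii): word begins with /s/ → not permitted

no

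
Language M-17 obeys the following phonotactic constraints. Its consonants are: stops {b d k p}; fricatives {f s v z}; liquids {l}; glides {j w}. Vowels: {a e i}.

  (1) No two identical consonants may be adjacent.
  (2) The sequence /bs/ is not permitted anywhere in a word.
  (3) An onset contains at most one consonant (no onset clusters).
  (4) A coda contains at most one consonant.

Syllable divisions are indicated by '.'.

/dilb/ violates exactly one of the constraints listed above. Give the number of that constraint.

4

/dilb/: syllable 1 coda /lb/ has 2 consonants (> 1).
This is a violation of constraint 4: "A coda contains at most one consonant."
The remaining constraints (1, 2, 3) are satisfied.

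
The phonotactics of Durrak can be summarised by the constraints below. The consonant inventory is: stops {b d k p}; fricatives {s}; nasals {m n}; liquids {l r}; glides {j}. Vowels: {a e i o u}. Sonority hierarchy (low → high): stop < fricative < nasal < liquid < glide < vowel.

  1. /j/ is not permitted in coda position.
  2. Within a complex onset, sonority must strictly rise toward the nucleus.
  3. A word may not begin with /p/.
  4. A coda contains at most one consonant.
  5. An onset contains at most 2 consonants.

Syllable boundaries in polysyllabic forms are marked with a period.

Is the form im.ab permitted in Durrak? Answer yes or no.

yes

im.ab — σ1 onset /∅/, coda /m/ ok; σ2 onset /∅/, coda /b/ ok → permitted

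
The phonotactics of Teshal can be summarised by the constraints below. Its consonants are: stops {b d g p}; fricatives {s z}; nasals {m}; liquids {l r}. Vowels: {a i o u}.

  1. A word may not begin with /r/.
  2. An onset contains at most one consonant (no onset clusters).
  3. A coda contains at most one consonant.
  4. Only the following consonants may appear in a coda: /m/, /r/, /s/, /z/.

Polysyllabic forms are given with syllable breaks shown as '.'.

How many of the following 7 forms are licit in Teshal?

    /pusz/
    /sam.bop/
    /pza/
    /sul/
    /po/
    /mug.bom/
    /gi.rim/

2

/pusz/ — violates constraint 3: syllable 1 coda /sz/ has 2 consonants (> 1) → illicit
/sam.bop/ — violates constraint 4: syllable 2 coda contains /p/, which is not a licensed coda consonant → illicit
/pza/ — violates constraint 2: syllable 1 onset /pz/ has 2 consonants (> 1) → illicit
/sul/ — violates constraint 4: syllable 1 coda contains /l/, which is not a licensed coda consonant → illicit
/po/ — σ1 onset /p/, coda /∅/ ok → licit
/mug.bom/ — violates constraint 4: syllable 1 coda contains /g/, which is not a licensed coda consonant → illicit
/gi.rim/ — σ1 onset /g/, coda /∅/ ok; σ2 onset /r/, coda /m/ ok → licit
Licit: /po/, /gi.rim/ → 2.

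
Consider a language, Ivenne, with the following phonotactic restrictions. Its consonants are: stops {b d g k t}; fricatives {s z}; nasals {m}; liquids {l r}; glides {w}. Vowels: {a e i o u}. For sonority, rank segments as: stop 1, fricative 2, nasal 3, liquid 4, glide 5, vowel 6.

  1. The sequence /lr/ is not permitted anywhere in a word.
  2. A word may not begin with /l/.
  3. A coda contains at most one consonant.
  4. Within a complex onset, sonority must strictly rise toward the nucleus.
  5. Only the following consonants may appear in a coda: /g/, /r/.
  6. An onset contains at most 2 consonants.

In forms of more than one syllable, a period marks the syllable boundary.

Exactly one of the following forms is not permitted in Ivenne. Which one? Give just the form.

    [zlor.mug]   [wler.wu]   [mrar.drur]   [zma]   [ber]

[wler.wu]

[zlor.mug] — σ1 onset /zl/ (2→4 rises), coda /r/ ok; σ2 onset /m/, coda /g/ ok → permitted
[wler.wu] — violates constraint 4: syllable 1 onset /wl/: /w/ (glide, 5) → /l/ (liquid, 4) does not rise → not permitted
[mrar.drur] — σ1 onset /mr/ (3→4 rises), coda /r/ ok; σ2 onset /dr/ (1→4 rises), coda /r/ ok → permitted
[zma] — σ1 onset /zm/ (2→3 rises), coda /∅/ ok → permitted
[ber] — σ1 onset /b/, coda /r/ ok → permitted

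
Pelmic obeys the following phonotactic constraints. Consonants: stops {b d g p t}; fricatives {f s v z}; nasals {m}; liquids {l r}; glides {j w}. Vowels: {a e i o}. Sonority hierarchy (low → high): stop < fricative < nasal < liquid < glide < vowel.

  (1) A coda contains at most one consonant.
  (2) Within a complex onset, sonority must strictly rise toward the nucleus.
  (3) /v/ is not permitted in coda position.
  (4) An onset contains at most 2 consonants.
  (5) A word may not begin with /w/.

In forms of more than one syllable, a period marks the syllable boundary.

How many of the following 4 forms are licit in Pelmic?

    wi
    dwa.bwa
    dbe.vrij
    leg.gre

wi — violates constraint 5: word begins with /w/ → illicit
dwa.bwa — σ1 onset /dw/ (1→5 rises), coda /∅/ ok; σ2 onset /bw/ (1→5 rises), coda /∅/ ok → licit
dbe.vrij — violates constraint 2: syllable 1 onset /db/: /d/ (stop, 1) → /b/ (stop, 1) does not rise → illicit
leg.gre — σ1 onset /l/, coda /g/ ok; σ2 onset /gr/ (1→4 rises), coda /∅/ ok → licit
Licit: dwa.bwa, leg.gre → 2.

2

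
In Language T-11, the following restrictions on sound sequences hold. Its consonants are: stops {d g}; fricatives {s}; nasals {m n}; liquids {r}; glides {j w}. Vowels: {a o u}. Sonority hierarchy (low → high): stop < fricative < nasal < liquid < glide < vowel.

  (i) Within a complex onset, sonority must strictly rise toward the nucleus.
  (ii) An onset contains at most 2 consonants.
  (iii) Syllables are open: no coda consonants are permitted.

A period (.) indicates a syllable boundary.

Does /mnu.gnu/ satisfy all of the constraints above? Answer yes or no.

/mnu.gnu/ — violates constraint (i): syllable 1 onset /mn/: /m/ (nasal, 3) → /n/ (nasal, 3) does not rise → not permitted

no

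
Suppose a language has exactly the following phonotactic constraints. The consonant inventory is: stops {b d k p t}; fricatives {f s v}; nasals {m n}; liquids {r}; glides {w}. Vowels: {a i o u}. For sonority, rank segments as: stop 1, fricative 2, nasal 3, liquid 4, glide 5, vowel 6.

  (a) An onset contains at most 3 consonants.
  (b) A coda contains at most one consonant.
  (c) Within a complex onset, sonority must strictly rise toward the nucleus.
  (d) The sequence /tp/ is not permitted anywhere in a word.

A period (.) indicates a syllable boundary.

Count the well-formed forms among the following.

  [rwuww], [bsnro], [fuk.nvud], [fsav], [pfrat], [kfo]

[rwuww] — violates constraint (b): syllable 1 coda /ww/ has 2 consonants (> 1) → ill-formed
[bsnro] — violates constraint (a): syllable 1 onset /bsnr/ has 4 consonants (> 3) → ill-formed
[fuk.nvud] — violates constraint (c): syllable 2 onset /nv/: /n/ (nasal, 3) → /v/ (fricative, 2) does not rise → ill-formed
[fsav] — violates constraint (c): syllable 1 onset /fs/: /f/ (fricative, 2) → /s/ (fricative, 2) does not rise → ill-formed
[pfrat] — σ1 onset /pfr/ (1→2→4 rises), coda /t/ ok → well-formed
[kfo] — σ1 onset /kf/ (1→2 rises), coda /∅/ ok → well-formed
Well-formed: [pfrat], [kfo] → 2.

2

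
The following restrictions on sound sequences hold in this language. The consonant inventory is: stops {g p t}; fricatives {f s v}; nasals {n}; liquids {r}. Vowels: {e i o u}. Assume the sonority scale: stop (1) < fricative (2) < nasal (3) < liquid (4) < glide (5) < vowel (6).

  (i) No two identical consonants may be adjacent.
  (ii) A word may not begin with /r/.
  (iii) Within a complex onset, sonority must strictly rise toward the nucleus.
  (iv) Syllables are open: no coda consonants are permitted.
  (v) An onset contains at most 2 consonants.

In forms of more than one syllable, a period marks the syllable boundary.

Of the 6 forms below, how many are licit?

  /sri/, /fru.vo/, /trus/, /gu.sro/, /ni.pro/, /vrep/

4

/sri/ — σ1 onset /sr/ (2→4 rises), coda /∅/ ok → licit
/fru.vo/ — σ1 onset /fr/ (2→4 rises), coda /∅/ ok; σ2 onset /v/, coda /∅/ ok → licit
/trus/ — violates constraint (iv): syllable 1 coda /s/ has 1 consonant (> 0) → illicit
/gu.sro/ — σ1 onset /g/, coda /∅/ ok; σ2 onset /sr/ (2→4 rises), coda /∅/ ok → licit
/ni.pro/ — σ1 onset /n/, coda /∅/ ok; σ2 onset /pr/ (1→4 rises), coda /∅/ ok → licit
/vrep/ — violates constraint (iv): syllable 1 coda /p/ has 1 consonant (> 0) → illicit
Licit: /sri/, /fru.vo/, /gu.sro/, /ni.pro/ → 4.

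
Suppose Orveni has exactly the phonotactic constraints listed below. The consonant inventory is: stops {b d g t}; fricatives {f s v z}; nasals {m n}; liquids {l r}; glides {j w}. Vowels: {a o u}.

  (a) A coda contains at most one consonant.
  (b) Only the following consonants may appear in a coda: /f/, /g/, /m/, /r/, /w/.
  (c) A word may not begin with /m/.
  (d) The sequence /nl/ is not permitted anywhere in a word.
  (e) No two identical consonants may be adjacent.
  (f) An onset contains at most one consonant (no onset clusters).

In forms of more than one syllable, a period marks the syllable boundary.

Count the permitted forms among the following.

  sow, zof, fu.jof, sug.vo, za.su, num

sow — σ1 onset /s/, coda /w/ ok → permitted
zof — σ1 onset /z/, coda /f/ ok → permitted
fu.jof — σ1 onset /f/, coda /∅/ ok; σ2 onset /j/, coda /f/ ok → permitted
sug.vo — σ1 onset /s/, coda /g/ ok; σ2 onset /v/, coda /∅/ ok → permitted
za.su — σ1 onset /z/, coda /∅/ ok; σ2 onset /s/, coda /∅/ ok → permitted
num — σ1 onset /n/, coda /m/ ok → permitted
Permitted: sow, zof, fu.jof, sug.vo, za.su, num → 6.

6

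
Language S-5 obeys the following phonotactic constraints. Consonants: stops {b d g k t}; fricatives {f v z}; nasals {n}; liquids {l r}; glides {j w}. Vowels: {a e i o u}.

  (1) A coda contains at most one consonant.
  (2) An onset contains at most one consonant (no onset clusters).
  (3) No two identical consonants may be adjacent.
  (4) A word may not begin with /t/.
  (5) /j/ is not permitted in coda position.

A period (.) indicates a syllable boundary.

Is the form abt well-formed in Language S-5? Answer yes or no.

no

abt — violates constraint 1: syllable 1 coda /bt/ has 2 consonants (> 1) → ill-formed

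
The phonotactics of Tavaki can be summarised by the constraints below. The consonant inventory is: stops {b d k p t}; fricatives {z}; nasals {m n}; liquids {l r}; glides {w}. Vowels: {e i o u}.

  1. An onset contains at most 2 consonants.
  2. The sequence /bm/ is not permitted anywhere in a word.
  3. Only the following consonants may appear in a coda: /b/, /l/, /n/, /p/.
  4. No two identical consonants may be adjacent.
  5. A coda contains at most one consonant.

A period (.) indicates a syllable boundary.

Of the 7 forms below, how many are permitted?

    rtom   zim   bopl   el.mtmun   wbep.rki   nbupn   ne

rtom — violates constraint 3: syllable 1 coda contains /m/, which is not a licensed coda consonant → not permitted
zim — violates constraint 3: syllable 1 coda contains /m/, which is not a licensed coda consonant → not permitted
bopl — violates constraint 5: syllable 1 coda /pl/ has 2 consonants (> 1) → not permitted
el.mtmun — violates constraint 1: syllable 2 onset /mtm/ has 3 consonants (> 2) → not permitted
wbep.rki — σ1 onset /wb/ (2C), coda /p/ ok; σ2 onset /rk/ (2C), coda /∅/ ok → permitted
nbupn — violates constraint 5: syllable 1 coda /pn/ has 2 consonants (> 1) → not permitted
ne — σ1 onset /n/, coda /∅/ ok → permitted
Permitted: wbep.rki, ne → 2.

2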